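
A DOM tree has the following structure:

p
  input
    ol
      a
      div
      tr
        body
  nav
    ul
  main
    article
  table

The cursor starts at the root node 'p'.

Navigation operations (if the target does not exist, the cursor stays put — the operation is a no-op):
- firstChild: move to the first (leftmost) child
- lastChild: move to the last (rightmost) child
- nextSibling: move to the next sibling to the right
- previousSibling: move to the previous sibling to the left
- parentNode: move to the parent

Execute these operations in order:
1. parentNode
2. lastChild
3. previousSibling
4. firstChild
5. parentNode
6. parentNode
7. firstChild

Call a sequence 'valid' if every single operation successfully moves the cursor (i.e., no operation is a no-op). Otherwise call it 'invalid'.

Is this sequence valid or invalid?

Answer: invalid

Derivation:
After 1 (parentNode): p (no-op, stayed)
After 2 (lastChild): table
After 3 (previousSibling): main
After 4 (firstChild): article
After 5 (parentNode): main
After 6 (parentNode): p
After 7 (firstChild): input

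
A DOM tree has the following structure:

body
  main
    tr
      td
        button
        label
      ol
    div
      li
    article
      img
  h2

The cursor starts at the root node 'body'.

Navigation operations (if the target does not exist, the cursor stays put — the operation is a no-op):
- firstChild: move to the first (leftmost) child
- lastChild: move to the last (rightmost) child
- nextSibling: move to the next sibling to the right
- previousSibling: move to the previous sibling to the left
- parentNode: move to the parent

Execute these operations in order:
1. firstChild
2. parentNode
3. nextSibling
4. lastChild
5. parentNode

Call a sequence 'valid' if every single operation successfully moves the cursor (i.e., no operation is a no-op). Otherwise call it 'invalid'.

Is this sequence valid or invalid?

Answer: invalid

Derivation:
After 1 (firstChild): main
After 2 (parentNode): body
After 3 (nextSibling): body (no-op, stayed)
After 4 (lastChild): h2
After 5 (parentNode): body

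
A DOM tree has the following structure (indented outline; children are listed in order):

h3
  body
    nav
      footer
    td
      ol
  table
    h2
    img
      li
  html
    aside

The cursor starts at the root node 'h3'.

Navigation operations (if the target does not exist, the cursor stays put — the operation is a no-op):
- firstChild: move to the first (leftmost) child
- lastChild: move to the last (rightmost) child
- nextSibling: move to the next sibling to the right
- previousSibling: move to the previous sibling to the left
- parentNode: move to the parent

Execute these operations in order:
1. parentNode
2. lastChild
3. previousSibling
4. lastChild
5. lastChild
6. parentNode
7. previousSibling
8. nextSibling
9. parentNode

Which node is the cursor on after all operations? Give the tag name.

Answer: table

Derivation:
After 1 (parentNode): h3 (no-op, stayed)
After 2 (lastChild): html
After 3 (previousSibling): table
After 4 (lastChild): img
After 5 (lastChild): li
After 6 (parentNode): img
After 7 (previousSibling): h2
After 8 (nextSibling): img
After 9 (parentNode): table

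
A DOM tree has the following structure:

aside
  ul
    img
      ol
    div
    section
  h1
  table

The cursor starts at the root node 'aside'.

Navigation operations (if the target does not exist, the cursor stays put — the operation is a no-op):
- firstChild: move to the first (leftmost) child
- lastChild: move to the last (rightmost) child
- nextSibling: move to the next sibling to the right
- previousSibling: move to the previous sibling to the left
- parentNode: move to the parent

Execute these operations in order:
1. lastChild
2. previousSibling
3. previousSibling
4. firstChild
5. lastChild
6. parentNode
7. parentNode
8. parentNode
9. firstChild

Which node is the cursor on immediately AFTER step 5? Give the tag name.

Answer: ol

Derivation:
After 1 (lastChild): table
After 2 (previousSibling): h1
After 3 (previousSibling): ul
After 4 (firstChild): img
After 5 (lastChild): ol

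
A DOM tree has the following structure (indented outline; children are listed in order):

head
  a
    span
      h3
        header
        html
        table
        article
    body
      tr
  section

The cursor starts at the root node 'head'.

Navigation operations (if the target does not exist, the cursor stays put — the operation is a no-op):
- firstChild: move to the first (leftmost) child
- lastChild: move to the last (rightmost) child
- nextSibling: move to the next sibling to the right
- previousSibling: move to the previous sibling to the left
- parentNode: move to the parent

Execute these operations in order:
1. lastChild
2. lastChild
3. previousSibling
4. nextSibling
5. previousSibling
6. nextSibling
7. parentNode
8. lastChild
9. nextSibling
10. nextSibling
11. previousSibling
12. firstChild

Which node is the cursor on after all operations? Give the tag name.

After 1 (lastChild): section
After 2 (lastChild): section (no-op, stayed)
After 3 (previousSibling): a
After 4 (nextSibling): section
After 5 (previousSibling): a
After 6 (nextSibling): section
After 7 (parentNode): head
After 8 (lastChild): section
After 9 (nextSibling): section (no-op, stayed)
After 10 (nextSibling): section (no-op, stayed)
After 11 (previousSibling): a
After 12 (firstChild): span

Answer: span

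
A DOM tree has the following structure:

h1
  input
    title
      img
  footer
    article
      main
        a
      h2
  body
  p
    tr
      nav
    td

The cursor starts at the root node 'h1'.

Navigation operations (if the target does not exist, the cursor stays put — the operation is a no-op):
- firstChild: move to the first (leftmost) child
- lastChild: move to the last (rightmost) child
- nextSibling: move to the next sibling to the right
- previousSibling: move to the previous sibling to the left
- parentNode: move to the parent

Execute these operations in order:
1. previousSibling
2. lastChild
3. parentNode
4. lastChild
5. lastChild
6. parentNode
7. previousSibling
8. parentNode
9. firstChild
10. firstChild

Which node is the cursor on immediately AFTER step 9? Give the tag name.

Answer: input

Derivation:
After 1 (previousSibling): h1 (no-op, stayed)
After 2 (lastChild): p
After 3 (parentNode): h1
After 4 (lastChild): p
After 5 (lastChild): td
After 6 (parentNode): p
After 7 (previousSibling): body
After 8 (parentNode): h1
After 9 (firstChild): input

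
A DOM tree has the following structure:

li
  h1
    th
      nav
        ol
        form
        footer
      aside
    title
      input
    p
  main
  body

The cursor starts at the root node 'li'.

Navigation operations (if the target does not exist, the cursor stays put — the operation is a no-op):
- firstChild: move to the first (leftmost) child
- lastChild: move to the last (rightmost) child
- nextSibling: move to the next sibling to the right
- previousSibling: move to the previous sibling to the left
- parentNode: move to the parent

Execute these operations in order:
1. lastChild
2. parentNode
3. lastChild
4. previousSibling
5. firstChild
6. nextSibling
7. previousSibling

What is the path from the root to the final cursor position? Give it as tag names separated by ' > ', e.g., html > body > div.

Answer: li > main

Derivation:
After 1 (lastChild): body
After 2 (parentNode): li
After 3 (lastChild): body
After 4 (previousSibling): main
After 5 (firstChild): main (no-op, stayed)
After 6 (nextSibling): body
After 7 (previousSibling): main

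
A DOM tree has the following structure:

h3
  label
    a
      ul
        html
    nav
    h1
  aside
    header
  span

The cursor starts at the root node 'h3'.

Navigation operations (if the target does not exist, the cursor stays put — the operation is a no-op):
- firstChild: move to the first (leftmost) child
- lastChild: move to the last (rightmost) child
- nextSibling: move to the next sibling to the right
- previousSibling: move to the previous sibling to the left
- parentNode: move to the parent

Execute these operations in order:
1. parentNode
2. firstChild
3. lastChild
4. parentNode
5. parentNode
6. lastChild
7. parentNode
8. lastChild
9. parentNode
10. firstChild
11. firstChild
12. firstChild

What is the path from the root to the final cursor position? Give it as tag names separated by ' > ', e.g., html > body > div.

Answer: h3 > label > a > ul

Derivation:
After 1 (parentNode): h3 (no-op, stayed)
After 2 (firstChild): label
After 3 (lastChild): h1
After 4 (parentNode): label
After 5 (parentNode): h3
After 6 (lastChild): span
After 7 (parentNode): h3
After 8 (lastChild): span
After 9 (parentNode): h3
After 10 (firstChild): label
After 11 (firstChild): a
After 12 (firstChild): ul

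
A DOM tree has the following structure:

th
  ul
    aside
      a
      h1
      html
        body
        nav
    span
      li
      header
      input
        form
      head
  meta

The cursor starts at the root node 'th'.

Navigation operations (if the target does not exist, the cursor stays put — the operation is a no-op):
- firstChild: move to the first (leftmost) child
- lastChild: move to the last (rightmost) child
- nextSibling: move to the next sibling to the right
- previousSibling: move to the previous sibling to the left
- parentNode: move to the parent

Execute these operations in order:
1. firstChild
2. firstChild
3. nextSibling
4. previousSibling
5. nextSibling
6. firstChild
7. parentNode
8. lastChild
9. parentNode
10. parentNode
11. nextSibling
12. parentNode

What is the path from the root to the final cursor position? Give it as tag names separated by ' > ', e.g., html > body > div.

After 1 (firstChild): ul
After 2 (firstChild): aside
After 3 (nextSibling): span
After 4 (previousSibling): aside
After 5 (nextSibling): span
After 6 (firstChild): li
After 7 (parentNode): span
After 8 (lastChild): head
After 9 (parentNode): span
After 10 (parentNode): ul
After 11 (nextSibling): meta
After 12 (parentNode): th

Answer: th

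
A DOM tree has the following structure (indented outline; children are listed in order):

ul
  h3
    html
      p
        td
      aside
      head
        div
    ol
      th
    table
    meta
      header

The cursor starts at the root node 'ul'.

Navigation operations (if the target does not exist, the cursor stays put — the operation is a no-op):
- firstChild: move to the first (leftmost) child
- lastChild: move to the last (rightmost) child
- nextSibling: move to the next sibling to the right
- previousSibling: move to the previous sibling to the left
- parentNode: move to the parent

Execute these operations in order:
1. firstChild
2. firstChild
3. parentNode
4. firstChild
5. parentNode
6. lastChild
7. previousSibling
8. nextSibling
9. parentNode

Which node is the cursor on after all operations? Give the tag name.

Answer: h3

Derivation:
After 1 (firstChild): h3
After 2 (firstChild): html
After 3 (parentNode): h3
After 4 (firstChild): html
After 5 (parentNode): h3
After 6 (lastChild): meta
After 7 (previousSibling): table
After 8 (nextSibling): meta
After 9 (parentNode): h3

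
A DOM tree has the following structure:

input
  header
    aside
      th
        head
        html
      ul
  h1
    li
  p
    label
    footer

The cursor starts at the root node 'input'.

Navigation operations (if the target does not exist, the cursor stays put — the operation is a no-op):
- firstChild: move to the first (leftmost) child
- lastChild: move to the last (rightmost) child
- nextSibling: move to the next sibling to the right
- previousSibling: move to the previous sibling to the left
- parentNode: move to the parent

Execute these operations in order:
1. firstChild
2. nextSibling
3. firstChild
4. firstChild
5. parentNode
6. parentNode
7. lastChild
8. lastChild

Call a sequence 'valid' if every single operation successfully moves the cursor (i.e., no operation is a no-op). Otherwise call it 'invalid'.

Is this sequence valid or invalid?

Answer: invalid

Derivation:
After 1 (firstChild): header
After 2 (nextSibling): h1
After 3 (firstChild): li
After 4 (firstChild): li (no-op, stayed)
After 5 (parentNode): h1
After 6 (parentNode): input
After 7 (lastChild): p
After 8 (lastChild): footer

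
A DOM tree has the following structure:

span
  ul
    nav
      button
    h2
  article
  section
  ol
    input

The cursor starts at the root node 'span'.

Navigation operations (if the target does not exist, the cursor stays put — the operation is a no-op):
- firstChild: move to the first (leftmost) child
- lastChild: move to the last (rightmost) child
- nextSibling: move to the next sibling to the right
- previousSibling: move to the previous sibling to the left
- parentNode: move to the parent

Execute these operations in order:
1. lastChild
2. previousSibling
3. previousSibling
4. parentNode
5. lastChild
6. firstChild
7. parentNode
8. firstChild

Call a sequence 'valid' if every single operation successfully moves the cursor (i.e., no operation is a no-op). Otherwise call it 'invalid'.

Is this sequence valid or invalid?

Answer: valid

Derivation:
After 1 (lastChild): ol
After 2 (previousSibling): section
After 3 (previousSibling): article
After 4 (parentNode): span
After 5 (lastChild): ol
After 6 (firstChild): input
After 7 (parentNode): ol
After 8 (firstChild): input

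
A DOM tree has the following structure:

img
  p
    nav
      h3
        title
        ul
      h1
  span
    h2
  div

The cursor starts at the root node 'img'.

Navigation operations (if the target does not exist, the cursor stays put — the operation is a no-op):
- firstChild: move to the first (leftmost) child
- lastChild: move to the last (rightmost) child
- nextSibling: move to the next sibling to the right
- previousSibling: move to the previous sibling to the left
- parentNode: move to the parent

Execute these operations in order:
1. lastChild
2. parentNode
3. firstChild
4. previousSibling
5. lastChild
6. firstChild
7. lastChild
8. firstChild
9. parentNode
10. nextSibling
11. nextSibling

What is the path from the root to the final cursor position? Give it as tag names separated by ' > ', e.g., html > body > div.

After 1 (lastChild): div
After 2 (parentNode): img
After 3 (firstChild): p
After 4 (previousSibling): p (no-op, stayed)
After 5 (lastChild): nav
After 6 (firstChild): h3
After 7 (lastChild): ul
After 8 (firstChild): ul (no-op, stayed)
After 9 (parentNode): h3
After 10 (nextSibling): h1
After 11 (nextSibling): h1 (no-op, stayed)

Answer: img > p > nav > h1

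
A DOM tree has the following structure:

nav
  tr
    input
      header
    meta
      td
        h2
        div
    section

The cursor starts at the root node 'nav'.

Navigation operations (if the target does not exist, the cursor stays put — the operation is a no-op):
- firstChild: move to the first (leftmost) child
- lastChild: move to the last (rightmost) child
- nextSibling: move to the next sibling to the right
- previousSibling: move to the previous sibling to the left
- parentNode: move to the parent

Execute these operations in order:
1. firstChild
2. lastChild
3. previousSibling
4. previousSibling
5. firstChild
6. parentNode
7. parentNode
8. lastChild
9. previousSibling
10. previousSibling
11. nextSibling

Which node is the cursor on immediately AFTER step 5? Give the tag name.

After 1 (firstChild): tr
After 2 (lastChild): section
After 3 (previousSibling): meta
After 4 (previousSibling): input
After 5 (firstChild): header

Answer: header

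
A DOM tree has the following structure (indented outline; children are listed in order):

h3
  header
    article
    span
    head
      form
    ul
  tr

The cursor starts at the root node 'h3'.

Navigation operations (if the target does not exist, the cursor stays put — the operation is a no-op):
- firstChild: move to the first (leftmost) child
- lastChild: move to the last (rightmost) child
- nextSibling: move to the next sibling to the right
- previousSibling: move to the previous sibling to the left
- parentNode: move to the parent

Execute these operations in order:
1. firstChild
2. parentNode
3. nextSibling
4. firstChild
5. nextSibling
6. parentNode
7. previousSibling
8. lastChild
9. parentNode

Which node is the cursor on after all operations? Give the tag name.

Answer: h3

Derivation:
After 1 (firstChild): header
After 2 (parentNode): h3
After 3 (nextSibling): h3 (no-op, stayed)
After 4 (firstChild): header
After 5 (nextSibling): tr
After 6 (parentNode): h3
After 7 (previousSibling): h3 (no-op, stayed)
After 8 (lastChild): tr
After 9 (parentNode): h3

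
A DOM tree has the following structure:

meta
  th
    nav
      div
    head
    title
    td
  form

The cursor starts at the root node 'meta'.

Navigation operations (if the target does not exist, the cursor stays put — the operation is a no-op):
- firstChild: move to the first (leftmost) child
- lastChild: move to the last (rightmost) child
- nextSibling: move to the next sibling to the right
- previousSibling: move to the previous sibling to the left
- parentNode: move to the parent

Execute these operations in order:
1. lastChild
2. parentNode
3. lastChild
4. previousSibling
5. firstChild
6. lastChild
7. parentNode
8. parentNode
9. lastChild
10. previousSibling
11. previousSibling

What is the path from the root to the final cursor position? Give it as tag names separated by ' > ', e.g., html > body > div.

After 1 (lastChild): form
After 2 (parentNode): meta
After 3 (lastChild): form
After 4 (previousSibling): th
After 5 (firstChild): nav
After 6 (lastChild): div
After 7 (parentNode): nav
After 8 (parentNode): th
After 9 (lastChild): td
After 10 (previousSibling): title
After 11 (previousSibling): head

Answer: meta > th > head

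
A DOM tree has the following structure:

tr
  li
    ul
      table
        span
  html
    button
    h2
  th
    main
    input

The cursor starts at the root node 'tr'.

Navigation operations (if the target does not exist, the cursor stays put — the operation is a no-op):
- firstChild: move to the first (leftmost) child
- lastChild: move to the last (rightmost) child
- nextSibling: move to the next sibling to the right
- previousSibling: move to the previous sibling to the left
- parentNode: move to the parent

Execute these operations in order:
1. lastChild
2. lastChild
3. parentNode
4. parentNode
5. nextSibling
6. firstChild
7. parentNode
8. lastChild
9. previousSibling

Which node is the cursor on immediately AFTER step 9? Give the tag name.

Answer: html

Derivation:
After 1 (lastChild): th
After 2 (lastChild): input
After 3 (parentNode): th
After 4 (parentNode): tr
After 5 (nextSibling): tr (no-op, stayed)
After 6 (firstChild): li
After 7 (parentNode): tr
After 8 (lastChild): th
After 9 (previousSibling): html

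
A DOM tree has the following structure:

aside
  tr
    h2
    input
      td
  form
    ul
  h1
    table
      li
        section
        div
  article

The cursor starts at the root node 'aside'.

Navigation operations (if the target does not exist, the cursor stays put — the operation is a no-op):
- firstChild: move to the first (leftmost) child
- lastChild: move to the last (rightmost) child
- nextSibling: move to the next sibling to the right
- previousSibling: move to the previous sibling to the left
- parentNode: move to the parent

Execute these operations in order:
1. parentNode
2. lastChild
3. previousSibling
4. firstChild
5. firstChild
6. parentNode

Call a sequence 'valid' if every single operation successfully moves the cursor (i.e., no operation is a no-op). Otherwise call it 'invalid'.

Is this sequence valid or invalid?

Answer: invalid

Derivation:
After 1 (parentNode): aside (no-op, stayed)
After 2 (lastChild): article
After 3 (previousSibling): h1
After 4 (firstChild): table
After 5 (firstChild): li
After 6 (parentNode): table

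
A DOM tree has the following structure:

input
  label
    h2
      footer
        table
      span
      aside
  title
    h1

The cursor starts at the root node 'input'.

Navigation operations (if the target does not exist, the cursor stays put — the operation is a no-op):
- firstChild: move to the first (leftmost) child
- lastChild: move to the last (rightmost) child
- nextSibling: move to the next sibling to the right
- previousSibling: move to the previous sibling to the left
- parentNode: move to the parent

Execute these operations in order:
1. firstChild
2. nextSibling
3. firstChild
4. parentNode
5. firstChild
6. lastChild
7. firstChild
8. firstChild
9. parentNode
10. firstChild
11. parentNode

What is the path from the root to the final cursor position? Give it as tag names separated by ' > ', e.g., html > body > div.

Answer: input > title

Derivation:
After 1 (firstChild): label
After 2 (nextSibling): title
After 3 (firstChild): h1
After 4 (parentNode): title
After 5 (firstChild): h1
After 6 (lastChild): h1 (no-op, stayed)
After 7 (firstChild): h1 (no-op, stayed)
After 8 (firstChild): h1 (no-op, stayed)
After 9 (parentNode): title
After 10 (firstChild): h1
After 11 (parentNode): title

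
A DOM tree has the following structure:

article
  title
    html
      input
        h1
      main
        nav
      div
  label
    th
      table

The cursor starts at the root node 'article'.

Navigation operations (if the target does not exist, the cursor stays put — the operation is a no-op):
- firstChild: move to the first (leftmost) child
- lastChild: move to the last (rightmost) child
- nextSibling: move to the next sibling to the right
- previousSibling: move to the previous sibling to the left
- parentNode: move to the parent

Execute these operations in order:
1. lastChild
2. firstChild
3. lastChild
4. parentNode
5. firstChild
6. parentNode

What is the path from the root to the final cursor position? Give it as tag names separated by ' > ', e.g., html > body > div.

After 1 (lastChild): label
After 2 (firstChild): th
After 3 (lastChild): table
After 4 (parentNode): th
After 5 (firstChild): table
After 6 (parentNode): th

Answer: article > label > th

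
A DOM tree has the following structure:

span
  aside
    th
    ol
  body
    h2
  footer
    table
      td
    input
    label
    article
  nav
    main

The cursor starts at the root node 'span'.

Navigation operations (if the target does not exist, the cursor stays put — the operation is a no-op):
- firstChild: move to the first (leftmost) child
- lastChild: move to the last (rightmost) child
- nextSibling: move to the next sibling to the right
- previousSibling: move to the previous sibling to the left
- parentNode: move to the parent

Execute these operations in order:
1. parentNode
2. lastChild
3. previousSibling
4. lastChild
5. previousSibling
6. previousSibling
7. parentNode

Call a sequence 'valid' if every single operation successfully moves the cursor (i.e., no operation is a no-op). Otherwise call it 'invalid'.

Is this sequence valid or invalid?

After 1 (parentNode): span (no-op, stayed)
After 2 (lastChild): nav
After 3 (previousSibling): footer
After 4 (lastChild): article
After 5 (previousSibling): label
After 6 (previousSibling): input
After 7 (parentNode): footer

Answer: invalid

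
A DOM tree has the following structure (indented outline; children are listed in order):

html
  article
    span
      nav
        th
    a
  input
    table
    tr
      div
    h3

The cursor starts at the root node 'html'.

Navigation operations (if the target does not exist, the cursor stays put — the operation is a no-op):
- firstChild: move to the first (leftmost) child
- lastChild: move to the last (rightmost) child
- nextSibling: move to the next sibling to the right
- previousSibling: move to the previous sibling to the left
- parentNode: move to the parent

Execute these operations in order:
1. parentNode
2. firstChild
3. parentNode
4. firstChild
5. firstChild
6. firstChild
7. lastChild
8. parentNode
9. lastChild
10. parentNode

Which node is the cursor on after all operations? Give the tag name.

Answer: nav

Derivation:
After 1 (parentNode): html (no-op, stayed)
After 2 (firstChild): article
After 3 (parentNode): html
After 4 (firstChild): article
After 5 (firstChild): span
After 6 (firstChild): nav
After 7 (lastChild): th
After 8 (parentNode): nav
After 9 (lastChild): th
After 10 (parentNode): nav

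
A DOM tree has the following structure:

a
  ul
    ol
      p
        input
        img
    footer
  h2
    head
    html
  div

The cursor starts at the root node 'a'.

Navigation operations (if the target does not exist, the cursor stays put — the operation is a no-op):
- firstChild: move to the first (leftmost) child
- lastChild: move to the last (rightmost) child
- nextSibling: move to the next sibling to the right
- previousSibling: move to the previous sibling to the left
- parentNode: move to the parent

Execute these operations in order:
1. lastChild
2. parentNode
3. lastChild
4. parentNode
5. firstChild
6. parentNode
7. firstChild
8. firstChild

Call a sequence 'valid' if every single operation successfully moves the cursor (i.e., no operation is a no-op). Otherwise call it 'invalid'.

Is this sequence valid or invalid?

After 1 (lastChild): div
After 2 (parentNode): a
After 3 (lastChild): div
After 4 (parentNode): a
After 5 (firstChild): ul
After 6 (parentNode): a
After 7 (firstChild): ul
After 8 (firstChild): ol

Answer: valid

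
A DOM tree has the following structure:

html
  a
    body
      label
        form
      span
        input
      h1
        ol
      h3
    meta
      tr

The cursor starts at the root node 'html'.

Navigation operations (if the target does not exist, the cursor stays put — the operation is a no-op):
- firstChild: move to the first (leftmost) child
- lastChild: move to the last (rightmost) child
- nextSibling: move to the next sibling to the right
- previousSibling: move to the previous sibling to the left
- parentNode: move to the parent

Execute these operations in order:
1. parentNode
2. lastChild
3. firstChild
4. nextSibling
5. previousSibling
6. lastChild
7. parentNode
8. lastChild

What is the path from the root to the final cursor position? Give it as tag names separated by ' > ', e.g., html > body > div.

After 1 (parentNode): html (no-op, stayed)
After 2 (lastChild): a
After 3 (firstChild): body
After 4 (nextSibling): meta
After 5 (previousSibling): body
After 6 (lastChild): h3
After 7 (parentNode): body
After 8 (lastChild): h3

Answer: html > a > body > h3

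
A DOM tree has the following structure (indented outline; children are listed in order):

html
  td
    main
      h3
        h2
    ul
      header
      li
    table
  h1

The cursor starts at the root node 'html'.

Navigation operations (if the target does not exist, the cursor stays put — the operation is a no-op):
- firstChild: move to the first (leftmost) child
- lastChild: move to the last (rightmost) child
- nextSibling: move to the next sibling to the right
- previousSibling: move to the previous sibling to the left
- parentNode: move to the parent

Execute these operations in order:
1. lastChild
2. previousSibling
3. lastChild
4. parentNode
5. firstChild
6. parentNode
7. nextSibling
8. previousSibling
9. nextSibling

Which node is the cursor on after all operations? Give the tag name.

Answer: h1

Derivation:
After 1 (lastChild): h1
After 2 (previousSibling): td
After 3 (lastChild): table
After 4 (parentNode): td
After 5 (firstChild): main
After 6 (parentNode): td
After 7 (nextSibling): h1
After 8 (previousSibling): td
After 9 (nextSibling): h1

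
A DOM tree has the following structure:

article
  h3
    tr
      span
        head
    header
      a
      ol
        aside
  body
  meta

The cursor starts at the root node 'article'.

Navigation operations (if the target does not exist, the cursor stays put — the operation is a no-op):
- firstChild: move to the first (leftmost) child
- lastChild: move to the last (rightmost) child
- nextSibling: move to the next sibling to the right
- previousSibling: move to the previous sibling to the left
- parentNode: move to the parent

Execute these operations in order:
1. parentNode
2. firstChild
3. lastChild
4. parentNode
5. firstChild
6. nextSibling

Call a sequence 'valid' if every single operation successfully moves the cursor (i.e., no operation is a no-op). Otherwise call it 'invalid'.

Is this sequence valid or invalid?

After 1 (parentNode): article (no-op, stayed)
After 2 (firstChild): h3
After 3 (lastChild): header
After 4 (parentNode): h3
After 5 (firstChild): tr
After 6 (nextSibling): header

Answer: invalid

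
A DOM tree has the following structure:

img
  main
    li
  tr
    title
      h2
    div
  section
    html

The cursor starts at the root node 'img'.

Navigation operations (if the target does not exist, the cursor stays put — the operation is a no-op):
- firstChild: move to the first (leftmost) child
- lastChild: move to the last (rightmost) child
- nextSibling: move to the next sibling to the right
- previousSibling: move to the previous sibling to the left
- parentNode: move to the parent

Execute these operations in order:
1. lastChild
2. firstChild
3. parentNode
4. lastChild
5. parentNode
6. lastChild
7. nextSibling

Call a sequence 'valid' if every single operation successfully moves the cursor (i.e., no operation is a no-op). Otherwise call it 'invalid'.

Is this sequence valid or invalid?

After 1 (lastChild): section
After 2 (firstChild): html
After 3 (parentNode): section
After 4 (lastChild): html
After 5 (parentNode): section
After 6 (lastChild): html
After 7 (nextSibling): html (no-op, stayed)

Answer: invalid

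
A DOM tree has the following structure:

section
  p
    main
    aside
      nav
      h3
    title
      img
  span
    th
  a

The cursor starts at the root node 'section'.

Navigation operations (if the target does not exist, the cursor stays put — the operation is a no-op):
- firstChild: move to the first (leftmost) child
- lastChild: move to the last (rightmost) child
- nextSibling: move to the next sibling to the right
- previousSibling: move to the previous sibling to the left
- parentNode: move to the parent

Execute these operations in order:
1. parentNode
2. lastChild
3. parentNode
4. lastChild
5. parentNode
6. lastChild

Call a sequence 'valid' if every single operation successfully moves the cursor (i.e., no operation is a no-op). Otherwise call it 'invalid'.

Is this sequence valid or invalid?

Answer: invalid

Derivation:
After 1 (parentNode): section (no-op, stayed)
After 2 (lastChild): a
After 3 (parentNode): section
After 4 (lastChild): a
After 5 (parentNode): section
After 6 (lastChild): a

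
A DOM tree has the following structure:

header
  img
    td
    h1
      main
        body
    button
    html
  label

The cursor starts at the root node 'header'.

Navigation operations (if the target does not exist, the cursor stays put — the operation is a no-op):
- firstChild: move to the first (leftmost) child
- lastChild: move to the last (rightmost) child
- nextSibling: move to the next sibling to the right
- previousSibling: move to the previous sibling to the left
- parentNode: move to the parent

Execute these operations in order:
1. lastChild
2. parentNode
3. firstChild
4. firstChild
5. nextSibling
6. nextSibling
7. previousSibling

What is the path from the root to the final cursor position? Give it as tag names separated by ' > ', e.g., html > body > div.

After 1 (lastChild): label
After 2 (parentNode): header
After 3 (firstChild): img
After 4 (firstChild): td
After 5 (nextSibling): h1
After 6 (nextSibling): button
After 7 (previousSibling): h1

Answer: header > img > h1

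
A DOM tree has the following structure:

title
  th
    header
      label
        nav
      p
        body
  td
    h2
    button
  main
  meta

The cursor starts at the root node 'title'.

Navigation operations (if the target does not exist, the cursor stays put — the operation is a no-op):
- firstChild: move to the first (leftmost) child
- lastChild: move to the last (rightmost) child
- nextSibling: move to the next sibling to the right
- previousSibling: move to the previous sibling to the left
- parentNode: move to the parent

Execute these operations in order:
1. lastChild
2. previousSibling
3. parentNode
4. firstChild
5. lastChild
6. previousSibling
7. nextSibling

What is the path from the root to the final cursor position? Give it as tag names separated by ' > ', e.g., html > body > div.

After 1 (lastChild): meta
After 2 (previousSibling): main
After 3 (parentNode): title
After 4 (firstChild): th
After 5 (lastChild): header
After 6 (previousSibling): header (no-op, stayed)
After 7 (nextSibling): header (no-op, stayed)

Answer: title > th > header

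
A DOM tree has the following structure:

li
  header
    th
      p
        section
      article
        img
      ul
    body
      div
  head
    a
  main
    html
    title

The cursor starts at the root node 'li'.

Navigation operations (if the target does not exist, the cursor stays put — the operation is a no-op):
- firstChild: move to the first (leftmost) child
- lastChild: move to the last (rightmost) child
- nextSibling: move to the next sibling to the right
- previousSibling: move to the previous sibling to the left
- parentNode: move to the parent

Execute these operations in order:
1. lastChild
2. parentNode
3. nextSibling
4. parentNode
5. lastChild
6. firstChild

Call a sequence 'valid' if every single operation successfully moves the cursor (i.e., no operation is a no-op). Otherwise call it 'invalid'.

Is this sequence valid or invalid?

Answer: invalid

Derivation:
After 1 (lastChild): main
After 2 (parentNode): li
After 3 (nextSibling): li (no-op, stayed)
After 4 (parentNode): li (no-op, stayed)
After 5 (lastChild): main
After 6 (firstChild): html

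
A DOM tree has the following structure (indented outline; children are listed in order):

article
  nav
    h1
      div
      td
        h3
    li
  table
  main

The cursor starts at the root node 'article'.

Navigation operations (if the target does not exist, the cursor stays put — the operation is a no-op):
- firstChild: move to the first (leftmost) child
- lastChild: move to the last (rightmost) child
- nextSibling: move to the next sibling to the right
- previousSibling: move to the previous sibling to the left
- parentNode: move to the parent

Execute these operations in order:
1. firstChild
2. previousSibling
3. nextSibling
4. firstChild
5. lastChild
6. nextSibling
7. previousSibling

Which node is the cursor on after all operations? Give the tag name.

Answer: table

Derivation:
After 1 (firstChild): nav
After 2 (previousSibling): nav (no-op, stayed)
After 3 (nextSibling): table
After 4 (firstChild): table (no-op, stayed)
After 5 (lastChild): table (no-op, stayed)
After 6 (nextSibling): main
After 7 (previousSibling): table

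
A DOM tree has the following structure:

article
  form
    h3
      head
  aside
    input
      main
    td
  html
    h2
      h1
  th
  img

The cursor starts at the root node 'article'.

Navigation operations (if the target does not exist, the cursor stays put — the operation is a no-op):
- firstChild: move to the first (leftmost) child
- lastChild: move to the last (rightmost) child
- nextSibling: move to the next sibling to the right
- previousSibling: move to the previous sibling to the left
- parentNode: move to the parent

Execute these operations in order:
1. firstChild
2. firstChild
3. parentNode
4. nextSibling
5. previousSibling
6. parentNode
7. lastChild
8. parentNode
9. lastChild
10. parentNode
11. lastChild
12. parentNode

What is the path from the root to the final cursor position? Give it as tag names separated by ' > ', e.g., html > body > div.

After 1 (firstChild): form
After 2 (firstChild): h3
After 3 (parentNode): form
After 4 (nextSibling): aside
After 5 (previousSibling): form
After 6 (parentNode): article
After 7 (lastChild): img
After 8 (parentNode): article
After 9 (lastChild): img
After 10 (parentNode): article
After 11 (lastChild): img
After 12 (parentNode): article

Answer: article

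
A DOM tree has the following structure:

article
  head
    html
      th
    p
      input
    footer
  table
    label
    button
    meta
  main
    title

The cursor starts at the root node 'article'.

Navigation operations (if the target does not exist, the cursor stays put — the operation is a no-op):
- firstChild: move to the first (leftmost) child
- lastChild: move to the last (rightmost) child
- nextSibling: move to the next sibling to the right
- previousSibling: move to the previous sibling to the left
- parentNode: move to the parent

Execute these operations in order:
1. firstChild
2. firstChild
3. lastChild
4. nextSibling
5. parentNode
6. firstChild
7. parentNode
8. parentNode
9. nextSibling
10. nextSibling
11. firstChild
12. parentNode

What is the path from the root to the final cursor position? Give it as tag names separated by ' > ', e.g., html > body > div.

After 1 (firstChild): head
After 2 (firstChild): html
After 3 (lastChild): th
After 4 (nextSibling): th (no-op, stayed)
After 5 (parentNode): html
After 6 (firstChild): th
After 7 (parentNode): html
After 8 (parentNode): head
After 9 (nextSibling): table
After 10 (nextSibling): main
After 11 (firstChild): title
After 12 (parentNode): main

Answer: article > main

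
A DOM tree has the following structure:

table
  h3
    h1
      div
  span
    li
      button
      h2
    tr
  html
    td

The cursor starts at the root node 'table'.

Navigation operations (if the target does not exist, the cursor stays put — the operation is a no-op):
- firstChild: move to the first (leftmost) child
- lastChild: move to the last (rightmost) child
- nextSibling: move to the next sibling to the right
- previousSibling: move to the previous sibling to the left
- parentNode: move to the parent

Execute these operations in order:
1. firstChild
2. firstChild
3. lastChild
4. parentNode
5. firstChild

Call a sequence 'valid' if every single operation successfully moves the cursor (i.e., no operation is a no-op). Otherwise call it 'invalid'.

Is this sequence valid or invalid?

After 1 (firstChild): h3
After 2 (firstChild): h1
After 3 (lastChild): div
After 4 (parentNode): h1
After 5 (firstChild): div

Answer: valid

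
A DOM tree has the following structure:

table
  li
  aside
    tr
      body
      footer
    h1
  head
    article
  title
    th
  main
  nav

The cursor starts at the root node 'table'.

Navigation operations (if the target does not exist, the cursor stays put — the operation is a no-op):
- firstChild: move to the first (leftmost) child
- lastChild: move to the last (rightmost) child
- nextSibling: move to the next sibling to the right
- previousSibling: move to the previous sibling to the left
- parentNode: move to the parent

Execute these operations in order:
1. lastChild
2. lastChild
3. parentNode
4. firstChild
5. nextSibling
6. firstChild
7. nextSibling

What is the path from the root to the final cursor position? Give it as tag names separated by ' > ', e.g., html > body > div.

After 1 (lastChild): nav
After 2 (lastChild): nav (no-op, stayed)
After 3 (parentNode): table
After 4 (firstChild): li
After 5 (nextSibling): aside
After 6 (firstChild): tr
After 7 (nextSibling): h1

Answer: table > aside > h1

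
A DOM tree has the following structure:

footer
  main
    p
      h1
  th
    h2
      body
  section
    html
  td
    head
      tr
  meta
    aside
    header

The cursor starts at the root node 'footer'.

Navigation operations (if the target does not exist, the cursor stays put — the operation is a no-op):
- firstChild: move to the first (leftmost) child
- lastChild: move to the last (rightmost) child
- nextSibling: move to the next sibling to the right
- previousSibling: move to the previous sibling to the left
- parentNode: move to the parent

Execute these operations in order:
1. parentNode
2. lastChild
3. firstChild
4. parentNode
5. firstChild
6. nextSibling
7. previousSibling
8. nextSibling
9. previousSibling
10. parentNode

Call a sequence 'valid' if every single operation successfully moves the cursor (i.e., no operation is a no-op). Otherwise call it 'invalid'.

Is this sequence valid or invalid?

After 1 (parentNode): footer (no-op, stayed)
After 2 (lastChild): meta
After 3 (firstChild): aside
After 4 (parentNode): meta
After 5 (firstChild): aside
After 6 (nextSibling): header
After 7 (previousSibling): aside
After 8 (nextSibling): header
After 9 (previousSibling): aside
After 10 (parentNode): meta

Answer: invalid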